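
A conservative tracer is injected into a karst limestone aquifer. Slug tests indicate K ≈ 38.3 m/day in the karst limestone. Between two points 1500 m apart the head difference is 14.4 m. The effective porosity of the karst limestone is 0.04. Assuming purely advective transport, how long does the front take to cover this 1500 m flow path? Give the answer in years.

0.447

Hydraulic gradient i = Δh / L = 14.4 / 1500 = 0.009600.
Darcy flux q = K · i = 38.30 × 0.009600 = 0.3677 m/day.
Seepage velocity v = q / n_e = 0.3677 / 0.04 = 9.192 m/day.
Travel time t = L / v = 1500 / 9.192 = 163.2 days = 0.4468 years.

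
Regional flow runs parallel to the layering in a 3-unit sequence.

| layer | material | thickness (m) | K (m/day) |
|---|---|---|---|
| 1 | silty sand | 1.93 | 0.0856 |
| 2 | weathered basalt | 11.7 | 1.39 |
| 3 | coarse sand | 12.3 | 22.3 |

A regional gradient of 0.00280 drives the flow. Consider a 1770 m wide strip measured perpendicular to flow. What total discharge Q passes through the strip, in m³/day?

Flow is parallel to layering, so each bed carries its own Darcy discharge and the transmissivities add.
Σ(K_i·b_i) = 0.0856×1.93 + 1.39×11.7 + 22.3×12.3 = 290.7 m²/day.
Hydraulic gradient i = 0.00280.
Q = Σ(K_i·b_i) · W · i = 290.7 × 1770 × 0.002800 = 1441 m³/day.

1440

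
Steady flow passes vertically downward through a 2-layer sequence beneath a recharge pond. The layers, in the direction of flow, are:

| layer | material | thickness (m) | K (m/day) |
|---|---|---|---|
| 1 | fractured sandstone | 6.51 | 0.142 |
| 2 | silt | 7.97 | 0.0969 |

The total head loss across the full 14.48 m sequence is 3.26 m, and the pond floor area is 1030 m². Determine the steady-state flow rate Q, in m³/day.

26.2

Flow is perpendicular to layering, so the layers act in series and the equivalent K is the thickness-weighted harmonic mean.
Total thickness L = 6.51 + 7.97 = 14.48 m.
Σ(b_i/K_i) = 6.51/0.142 + 7.97/0.0969 = 128.1 d.
K_eq = L / Σ(b_i/K_i) = 14.48 / 128.1 = 0.1130 m/day.
Q = K_eq · A · (Δh/L) = 0.1130 × 1030 × (3.26/14.48) = 26.21 m³/day.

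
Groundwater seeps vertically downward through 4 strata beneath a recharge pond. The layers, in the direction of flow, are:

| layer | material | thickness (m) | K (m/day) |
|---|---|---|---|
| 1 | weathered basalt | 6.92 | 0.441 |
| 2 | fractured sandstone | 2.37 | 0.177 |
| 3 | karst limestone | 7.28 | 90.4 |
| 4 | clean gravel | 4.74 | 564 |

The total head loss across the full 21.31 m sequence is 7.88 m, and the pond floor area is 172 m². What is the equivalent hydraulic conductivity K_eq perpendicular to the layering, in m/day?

Flow is perpendicular to layering, so the layers act in series and the equivalent K is the thickness-weighted harmonic mean.
Total thickness L = 6.92 + 2.37 + 7.28 + 4.74 = 21.31 m.
Σ(b_i/K_i) = 6.92/0.441 + 2.37/0.177 + 7.28/90.4 + 4.74/564 = 29.17 d.
K_eq = L / Σ(b_i/K_i) = 21.31 / 29.17 = 0.7305 m/day.

0.731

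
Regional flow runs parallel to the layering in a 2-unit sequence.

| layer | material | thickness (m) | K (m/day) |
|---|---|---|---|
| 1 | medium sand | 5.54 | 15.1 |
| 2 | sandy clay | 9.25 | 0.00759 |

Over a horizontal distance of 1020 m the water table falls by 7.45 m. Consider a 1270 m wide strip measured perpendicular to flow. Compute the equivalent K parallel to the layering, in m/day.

Flow is parallel to layering, so each bed carries its own Darcy discharge and the transmissivities add.
Σ(K_i·b_i) = 15.1×5.54 + 0.00759×9.25 = 83.72 m²/day.
Total thickness b = 14.79 m, so K_eq = Σ(K_i·b_i)/b = 5.661 m/day.

5.66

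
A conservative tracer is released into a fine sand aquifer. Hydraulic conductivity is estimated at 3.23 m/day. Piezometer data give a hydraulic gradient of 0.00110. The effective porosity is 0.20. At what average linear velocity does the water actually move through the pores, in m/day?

0.0178

Hydraulic gradient i = 0.00110.
Darcy flux q = K · i = 3.230 × 0.001100 = 0.003553 m/day.
Seepage velocity v = q / n_e = 0.003553 / 0.20 = 0.01776 m/day.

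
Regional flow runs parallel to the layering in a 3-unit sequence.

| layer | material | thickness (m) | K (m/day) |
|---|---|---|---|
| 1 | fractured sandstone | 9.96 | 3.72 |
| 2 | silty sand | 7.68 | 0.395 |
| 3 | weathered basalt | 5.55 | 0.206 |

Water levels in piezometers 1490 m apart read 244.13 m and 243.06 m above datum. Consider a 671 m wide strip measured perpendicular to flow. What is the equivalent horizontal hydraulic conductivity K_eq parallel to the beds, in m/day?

1.78

Flow is parallel to layering, so each bed carries its own Darcy discharge and the transmissivities add.
Σ(K_i·b_i) = 3.72×9.96 + 0.395×7.68 + 0.206×5.55 = 41.23 m²/day.
Total thickness b = 23.19 m, so K_eq = Σ(K_i·b_i)/b = 1.778 m/day.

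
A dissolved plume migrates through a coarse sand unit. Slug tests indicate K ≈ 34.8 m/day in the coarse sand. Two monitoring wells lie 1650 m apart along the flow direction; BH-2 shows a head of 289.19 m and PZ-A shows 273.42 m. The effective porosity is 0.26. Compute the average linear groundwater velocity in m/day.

1.28

Hydraulic gradient i = (289.19 − 273.42) / 1650 = 15.77 / 1650 = 0.009558.
Darcy flux q = K · i = 34.80 × 0.009558 = 0.3326 m/day.
Seepage velocity v = q / n_e = 0.3326 / 0.26 = 1.279 m/day.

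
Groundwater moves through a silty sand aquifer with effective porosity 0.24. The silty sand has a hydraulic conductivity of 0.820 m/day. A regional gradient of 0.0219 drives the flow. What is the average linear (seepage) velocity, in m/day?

0.0748

Hydraulic gradient i = 0.0219.
Darcy flux q = K · i = 0.8200 × 0.02190 = 0.01796 m/day.
Seepage velocity v = q / n_e = 0.01796 / 0.24 = 0.07482 m/day.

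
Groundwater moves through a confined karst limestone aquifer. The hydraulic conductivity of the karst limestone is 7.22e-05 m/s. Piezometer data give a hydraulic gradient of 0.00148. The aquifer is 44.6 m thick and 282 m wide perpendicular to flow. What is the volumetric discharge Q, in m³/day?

Convert K: 7.22e-05 m/s × 86400 = 6.238 m/day.
Cross-sectional area A = 282 × 44.6 = 12577 m².
Hydraulic gradient i = 0.00148.
Darcy's law: Q = K · A · i = 6.238 × 12577 × 0.001480 = 116.1 m³/day.

116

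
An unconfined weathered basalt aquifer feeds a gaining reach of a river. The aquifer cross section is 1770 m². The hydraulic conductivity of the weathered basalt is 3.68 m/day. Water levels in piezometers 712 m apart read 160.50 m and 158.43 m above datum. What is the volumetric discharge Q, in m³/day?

18.9

Hydraulic gradient i = (160.50 − 158.43) / 712 = 2.07 / 712 = 0.002907.
Darcy's law: Q = K · A · i = 3.680 × 1770 × 0.002907 = 18.94 m³/day.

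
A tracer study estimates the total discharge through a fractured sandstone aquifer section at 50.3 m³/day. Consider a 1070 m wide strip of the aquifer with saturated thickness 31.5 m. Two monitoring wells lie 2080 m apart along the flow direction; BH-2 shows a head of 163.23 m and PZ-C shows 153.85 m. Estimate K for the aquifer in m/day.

Cross-sectional area A = 1070 × 31.5 = 33705 m².
Hydraulic gradient i = (163.23 − 153.85) / 2080 = 9.38 / 2080 = 0.004510.
From Q = K·A·i, K = Q / (A·i) = 50.3 / (33705 × 0.004510) = 0.3309 m/day.

0.331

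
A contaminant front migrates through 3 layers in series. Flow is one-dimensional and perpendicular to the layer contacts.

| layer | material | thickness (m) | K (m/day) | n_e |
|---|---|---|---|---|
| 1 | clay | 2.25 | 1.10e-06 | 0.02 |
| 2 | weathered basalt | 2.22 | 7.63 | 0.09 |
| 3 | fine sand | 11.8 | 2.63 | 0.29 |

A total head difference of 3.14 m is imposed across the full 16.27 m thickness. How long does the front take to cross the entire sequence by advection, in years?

With flow normal to the layers, continuity requires the same specific discharge q through every layer.
Σ(b_i/K_i) = 2.25/1.10e-06 + 2.22/7.63 + 11.8/2.63 = 2.045e+06 d.
q = Δh / Σ(b_i/K_i) = 3.14 / 2.045e+06 = 1.535e-06 m/day.
In each layer the seepage velocity is v_i = q/n_i, so the layer transit time is t_i = b_i·n_i / q:
  layer 1 (clay): t_1 = 2.25 × 0.02 / 1.535e-06 = 29314 d
  layer 2 (weathered basalt): t_2 = 2.22 × 0.09 / 1.535e-06 = 1.302e+05 d
  layer 3 (fine sand): t_3 = 11.8 × 0.29 / 1.535e-06 = 2.229e+06 d
Total t = Σ t_i = 2.389e+06 days = 6540 years.

6540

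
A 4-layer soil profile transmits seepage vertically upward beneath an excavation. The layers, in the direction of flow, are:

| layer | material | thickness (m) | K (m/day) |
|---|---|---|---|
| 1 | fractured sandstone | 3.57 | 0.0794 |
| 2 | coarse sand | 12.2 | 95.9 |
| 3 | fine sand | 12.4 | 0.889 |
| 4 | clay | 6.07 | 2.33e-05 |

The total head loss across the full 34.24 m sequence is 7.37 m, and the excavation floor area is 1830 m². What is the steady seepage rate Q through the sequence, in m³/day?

Flow is perpendicular to layering, so the layers act in series and the equivalent K is the thickness-weighted harmonic mean.
Total thickness L = 3.57 + 12.2 + 12.4 + 6.07 = 34.24 m.
Σ(b_i/K_i) = 3.57/0.0794 + 12.2/95.9 + 12.4/0.889 + 6.07/2.33e-05 = 2.606e+05 d.
K_eq = L / Σ(b_i/K_i) = 34.24 / 2.606e+05 = 0.0001314 m/day.
Q = K_eq · A · (Δh/L) = 0.0001314 × 1830 × (7.37/34.24) = 0.05176 m³/day.

0.0518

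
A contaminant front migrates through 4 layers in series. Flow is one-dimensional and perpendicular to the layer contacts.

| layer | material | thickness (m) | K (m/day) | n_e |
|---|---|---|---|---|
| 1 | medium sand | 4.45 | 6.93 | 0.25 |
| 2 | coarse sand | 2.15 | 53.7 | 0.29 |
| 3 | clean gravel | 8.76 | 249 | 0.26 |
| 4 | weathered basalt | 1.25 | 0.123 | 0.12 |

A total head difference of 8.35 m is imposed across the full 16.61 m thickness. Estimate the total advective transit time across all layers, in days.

5.43

With flow normal to the layers, continuity requires the same specific discharge q through every layer.
Σ(b_i/K_i) = 4.45/6.93 + 2.15/53.7 + 8.76/249 + 1.25/0.123 = 10.88 d.
q = Δh / Σ(b_i/K_i) = 8.35 / 10.88 = 0.7675 m/day.
In each layer the seepage velocity is v_i = q/n_i, so the layer transit time is t_i = b_i·n_i / q:
  layer 1 (medium sand): t_1 = 4.45 × 0.25 / 0.7675 = 1.450 d
  layer 2 (coarse sand): t_2 = 2.15 × 0.29 / 0.7675 = 0.8124 d
  layer 3 (clean gravel): t_3 = 8.76 × 0.26 / 0.7675 = 2.968 d
  layer 4 (weathered basalt): t_4 = 1.25 × 0.12 / 0.7675 = 0.1954 d
Total t = Σ t_i = 5.425 days.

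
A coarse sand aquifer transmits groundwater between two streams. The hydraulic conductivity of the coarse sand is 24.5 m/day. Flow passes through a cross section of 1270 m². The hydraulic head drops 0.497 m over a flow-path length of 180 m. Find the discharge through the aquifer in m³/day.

85.9

Hydraulic gradient i = Δh / L = 0.497 / 180 = 0.002761.
Darcy's law: Q = K · A · i = 24.50 × 1270 × 0.002761 = 85.91 m³/day.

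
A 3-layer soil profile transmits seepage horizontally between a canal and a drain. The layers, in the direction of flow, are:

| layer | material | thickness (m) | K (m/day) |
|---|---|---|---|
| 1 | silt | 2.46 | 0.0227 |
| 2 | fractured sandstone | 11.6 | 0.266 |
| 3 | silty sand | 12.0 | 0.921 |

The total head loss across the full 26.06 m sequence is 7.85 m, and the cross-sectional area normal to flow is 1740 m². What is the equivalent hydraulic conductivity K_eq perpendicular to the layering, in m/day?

0.158

Flow is perpendicular to layering, so the layers act in series and the equivalent K is the thickness-weighted harmonic mean.
Total thickness L = 2.46 + 11.6 + 12.0 = 26.06 m.
Σ(b_i/K_i) = 2.46/0.0227 + 11.6/0.266 + 12.0/0.921 = 165.0 d.
K_eq = L / Σ(b_i/K_i) = 26.06 / 165.0 = 0.1579 m/day.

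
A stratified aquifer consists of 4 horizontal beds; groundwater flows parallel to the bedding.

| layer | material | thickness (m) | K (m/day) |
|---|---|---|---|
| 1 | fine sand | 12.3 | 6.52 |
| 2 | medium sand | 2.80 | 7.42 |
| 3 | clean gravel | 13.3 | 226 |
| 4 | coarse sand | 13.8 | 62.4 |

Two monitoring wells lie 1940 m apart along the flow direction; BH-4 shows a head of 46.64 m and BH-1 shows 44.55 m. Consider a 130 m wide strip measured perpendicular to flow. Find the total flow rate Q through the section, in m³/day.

556

Flow is parallel to layering, so each bed carries its own Darcy discharge and the transmissivities add.
Σ(K_i·b_i) = 6.52×12.3 + 7.42×2.80 + 226×13.3 + 62.4×13.8 = 3968 m²/day.
Hydraulic gradient i = (46.64 − 44.55) / 1940 = 2.09 / 1940 = 0.001077.
Q = Σ(K_i·b_i) · W · i = 3968 × 130 × 0.001077 = 555.7 m³/day.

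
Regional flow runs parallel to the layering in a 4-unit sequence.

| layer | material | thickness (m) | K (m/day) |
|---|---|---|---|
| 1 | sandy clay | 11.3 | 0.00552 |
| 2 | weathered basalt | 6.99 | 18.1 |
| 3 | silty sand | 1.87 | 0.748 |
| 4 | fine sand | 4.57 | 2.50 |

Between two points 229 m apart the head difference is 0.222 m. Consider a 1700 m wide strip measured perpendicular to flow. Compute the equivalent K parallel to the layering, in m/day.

5.64

Flow is parallel to layering, so each bed carries its own Darcy discharge and the transmissivities add.
Σ(K_i·b_i) = 0.00552×11.3 + 18.1×6.99 + 0.748×1.87 + 2.50×4.57 = 139.4 m²/day.
Total thickness b = 24.73 m, so K_eq = Σ(K_i·b_i)/b = 5.637 m/day.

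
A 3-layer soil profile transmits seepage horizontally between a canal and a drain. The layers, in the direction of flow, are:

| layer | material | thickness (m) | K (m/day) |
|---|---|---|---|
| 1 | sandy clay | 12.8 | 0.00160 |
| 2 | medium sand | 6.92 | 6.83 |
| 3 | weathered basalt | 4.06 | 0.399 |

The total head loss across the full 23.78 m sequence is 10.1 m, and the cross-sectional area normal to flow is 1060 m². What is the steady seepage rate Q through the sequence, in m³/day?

1.34

Flow is perpendicular to layering, so the layers act in series and the equivalent K is the thickness-weighted harmonic mean.
Total thickness L = 12.8 + 6.92 + 4.06 = 23.78 m.
Σ(b_i/K_i) = 12.8/0.00160 + 6.92/6.83 + 4.06/0.399 = 8011 d.
K_eq = L / Σ(b_i/K_i) = 23.78 / 8011 = 0.002968 m/day.
Q = K_eq · A · (Δh/L) = 0.002968 × 1060 × (10.1/23.78) = 1.336 m³/day.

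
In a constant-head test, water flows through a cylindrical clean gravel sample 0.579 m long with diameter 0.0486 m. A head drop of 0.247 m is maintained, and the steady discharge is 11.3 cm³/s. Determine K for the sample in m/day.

Cross-sectional area A = π·(d/2)² = π × (0.0486/2)² = 0.001855 m².
Convert discharge: 11.3 cm³/s = 1.130e-05 m³/s.
Darcy's law rearranged: K = Q·L / (A·Δh) = 1.130e-05 × 0.579 / (0.001855 × 0.247) = 0.01428 m/s = 1234 m/day.

1230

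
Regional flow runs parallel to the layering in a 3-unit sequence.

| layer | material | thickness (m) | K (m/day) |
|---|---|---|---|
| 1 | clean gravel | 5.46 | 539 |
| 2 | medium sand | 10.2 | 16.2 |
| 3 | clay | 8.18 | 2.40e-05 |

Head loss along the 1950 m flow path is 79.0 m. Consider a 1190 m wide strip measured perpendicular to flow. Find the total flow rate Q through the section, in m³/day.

150000

Flow is parallel to layering, so each bed carries its own Darcy discharge and the transmissivities add.
Σ(K_i·b_i) = 539×5.46 + 16.2×10.2 + 2.40e-05×8.18 = 3108 m²/day.
Hydraulic gradient i = Δh / L = 79.0 / 1950 = 0.04051.
Q = Σ(K_i·b_i) · W · i = 3108 × 1190 × 0.04051 = 1.498e+05 m³/day.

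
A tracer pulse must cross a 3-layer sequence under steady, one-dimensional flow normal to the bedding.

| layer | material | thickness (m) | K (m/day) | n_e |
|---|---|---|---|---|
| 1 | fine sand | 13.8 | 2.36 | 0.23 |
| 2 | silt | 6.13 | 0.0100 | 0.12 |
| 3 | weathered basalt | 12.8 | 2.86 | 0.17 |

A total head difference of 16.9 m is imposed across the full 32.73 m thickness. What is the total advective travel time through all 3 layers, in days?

224

With flow normal to the layers, continuity requires the same specific discharge q through every layer.
Σ(b_i/K_i) = 13.8/2.36 + 6.13/0.0100 + 12.8/2.86 = 623.3 d.
q = Δh / Σ(b_i/K_i) = 16.9 / 623.3 = 0.02711 m/day.
In each layer the seepage velocity is v_i = q/n_i, so the layer transit time is t_i = b_i·n_i / q:
  layer 1 (fine sand): t_1 = 13.8 × 0.23 / 0.02711 = 117.1 d
  layer 2 (silt): t_2 = 6.13 × 0.12 / 0.02711 = 27.13 d
  layer 3 (weathered basalt): t_3 = 12.8 × 0.17 / 0.02711 = 80.26 d
Total t = Σ t_i = 224.5 days.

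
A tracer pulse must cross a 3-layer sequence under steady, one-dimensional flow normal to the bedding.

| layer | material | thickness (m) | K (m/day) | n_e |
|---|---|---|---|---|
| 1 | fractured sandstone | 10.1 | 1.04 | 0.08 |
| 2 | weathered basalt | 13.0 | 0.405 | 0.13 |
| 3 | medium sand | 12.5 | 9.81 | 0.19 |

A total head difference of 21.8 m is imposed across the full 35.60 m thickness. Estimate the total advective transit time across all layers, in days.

With flow normal to the layers, continuity requires the same specific discharge q through every layer.
Σ(b_i/K_i) = 10.1/1.04 + 13.0/0.405 + 12.5/9.81 = 43.08 d.
q = Δh / Σ(b_i/K_i) = 21.8 / 43.08 = 0.5060 m/day.
In each layer the seepage velocity is v_i = q/n_i, so the layer transit time is t_i = b_i·n_i / q:
  layer 1 (fractured sandstone): t_1 = 10.1 × 0.08 / 0.5060 = 1.597 d
  layer 2 (weathered basalt): t_2 = 13.0 × 0.13 / 0.5060 = 3.340 d
  layer 3 (medium sand): t_3 = 12.5 × 0.19 / 0.5060 = 4.694 d
Total t = Σ t_i = 9.631 days.

9.63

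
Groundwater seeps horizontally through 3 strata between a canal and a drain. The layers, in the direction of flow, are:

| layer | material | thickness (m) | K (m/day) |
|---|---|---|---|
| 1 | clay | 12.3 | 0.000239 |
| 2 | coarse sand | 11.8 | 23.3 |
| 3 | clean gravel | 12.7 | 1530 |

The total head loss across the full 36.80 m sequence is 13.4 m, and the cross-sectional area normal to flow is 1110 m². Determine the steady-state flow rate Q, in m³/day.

0.289

Flow is perpendicular to layering, so the layers act in series and the equivalent K is the thickness-weighted harmonic mean.
Total thickness L = 12.3 + 11.8 + 12.7 = 36.80 m.
Σ(b_i/K_i) = 12.3/0.000239 + 11.8/23.3 + 12.7/1530 = 51465 d.
K_eq = L / Σ(b_i/K_i) = 36.80 / 51465 = 0.0007150 m/day.
Q = K_eq · A · (Δh/L) = 0.0007150 × 1110 × (13.4/36.80) = 0.2890 m³/day.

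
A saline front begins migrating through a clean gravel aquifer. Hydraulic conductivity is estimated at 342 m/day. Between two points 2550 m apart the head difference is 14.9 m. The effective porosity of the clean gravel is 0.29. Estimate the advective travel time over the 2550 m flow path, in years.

1.01

Hydraulic gradient i = Δh / L = 14.9 / 2550 = 0.005843.
Darcy flux q = K · i = 342.0 × 0.005843 = 1.998 m/day.
Seepage velocity v = q / n_e = 1.998 / 0.29 = 6.891 m/day.
Travel time t = L / v = 2550 / 6.891 = 370.1 days = 1.013 years.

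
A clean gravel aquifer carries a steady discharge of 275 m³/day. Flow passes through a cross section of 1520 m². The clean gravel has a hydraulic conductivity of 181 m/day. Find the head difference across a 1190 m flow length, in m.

From Q = K·A·i, i = Q / (K·A) = 275 / (181.0 × 1520) = 0.0009996.
Head loss Δh = i · L = 0.0009996 × 1190 = 1.189 m.

1.19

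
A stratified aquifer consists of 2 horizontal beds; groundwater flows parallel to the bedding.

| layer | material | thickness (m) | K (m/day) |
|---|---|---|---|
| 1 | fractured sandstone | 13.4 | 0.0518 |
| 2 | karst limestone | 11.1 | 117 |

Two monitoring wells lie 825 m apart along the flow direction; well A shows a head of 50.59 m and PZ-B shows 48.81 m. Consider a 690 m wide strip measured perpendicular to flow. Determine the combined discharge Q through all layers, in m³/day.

1930

Flow is parallel to layering, so each bed carries its own Darcy discharge and the transmissivities add.
Σ(K_i·b_i) = 0.0518×13.4 + 117×11.1 = 1299 m²/day.
Hydraulic gradient i = (50.59 − 48.81) / 825 = 1.78 / 825 = 0.002158.
Q = Σ(K_i·b_i) · W · i = 1299 × 690 × 0.002158 = 1934 m³/day.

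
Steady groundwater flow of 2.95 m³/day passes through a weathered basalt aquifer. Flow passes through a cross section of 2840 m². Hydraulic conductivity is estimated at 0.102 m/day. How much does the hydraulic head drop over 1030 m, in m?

10.5

From Q = K·A·i, i = Q / (K·A) = 2.95 / (0.1020 × 2840) = 0.01018.
Head loss Δh = i · L = 0.01018 × 1030 = 10.49 m.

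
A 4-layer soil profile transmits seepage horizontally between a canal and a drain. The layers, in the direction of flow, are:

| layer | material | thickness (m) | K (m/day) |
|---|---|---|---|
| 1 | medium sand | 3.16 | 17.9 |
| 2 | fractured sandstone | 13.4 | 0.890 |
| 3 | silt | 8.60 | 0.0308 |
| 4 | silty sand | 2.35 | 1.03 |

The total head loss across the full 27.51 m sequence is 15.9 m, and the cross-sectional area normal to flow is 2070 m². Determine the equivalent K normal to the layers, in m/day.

Flow is perpendicular to layering, so the layers act in series and the equivalent K is the thickness-weighted harmonic mean.
Total thickness L = 3.16 + 13.4 + 8.60 + 2.35 = 27.51 m.
Σ(b_i/K_i) = 3.16/17.9 + 13.4/0.890 + 8.60/0.0308 + 2.35/1.03 = 296.7 d.
K_eq = L / Σ(b_i/K_i) = 27.51 / 296.7 = 0.09271 m/day.

0.0927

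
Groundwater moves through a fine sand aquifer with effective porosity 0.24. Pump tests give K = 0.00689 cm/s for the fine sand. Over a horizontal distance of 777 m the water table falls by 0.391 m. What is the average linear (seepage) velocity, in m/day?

0.0125

Convert K: 0.00689 cm/s × 864 = 5.953 m/day.
Hydraulic gradient i = Δh / L = 0.391 / 777 = 0.0005032.
Darcy flux q = K · i = 5.953 × 0.0005032 = 0.002996 m/day.
Seepage velocity v = q / n_e = 0.002996 / 0.24 = 0.01248 m/day.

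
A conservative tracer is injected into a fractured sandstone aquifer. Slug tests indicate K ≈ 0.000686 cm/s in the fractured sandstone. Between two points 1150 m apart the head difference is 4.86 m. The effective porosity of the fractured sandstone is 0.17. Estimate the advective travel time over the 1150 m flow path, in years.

214

Convert K: 0.000686 cm/s × 864 = 0.5927 m/day.
Hydraulic gradient i = Δh / L = 4.86 / 1150 = 0.004226.
Darcy flux q = K · i = 0.5927 × 0.004226 = 0.002505 m/day.
Seepage velocity v = q / n_e = 0.002505 / 0.17 = 0.01473 m/day.
Travel time t = L / v = 1150 / 0.01473 = 78050 days = 213.7 years.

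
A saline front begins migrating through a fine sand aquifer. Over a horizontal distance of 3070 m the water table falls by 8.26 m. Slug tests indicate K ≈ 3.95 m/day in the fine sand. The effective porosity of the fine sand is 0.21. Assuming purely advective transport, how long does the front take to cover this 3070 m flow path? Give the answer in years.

Hydraulic gradient i = Δh / L = 8.26 / 3070 = 0.002691.
Darcy flux q = K · i = 3.950 × 0.002691 = 0.01063 m/day.
Seepage velocity v = q / n_e = 0.01063 / 0.21 = 0.05061 m/day.
Travel time t = L / v = 3070 / 0.05061 = 60662 days = 166.1 years.

166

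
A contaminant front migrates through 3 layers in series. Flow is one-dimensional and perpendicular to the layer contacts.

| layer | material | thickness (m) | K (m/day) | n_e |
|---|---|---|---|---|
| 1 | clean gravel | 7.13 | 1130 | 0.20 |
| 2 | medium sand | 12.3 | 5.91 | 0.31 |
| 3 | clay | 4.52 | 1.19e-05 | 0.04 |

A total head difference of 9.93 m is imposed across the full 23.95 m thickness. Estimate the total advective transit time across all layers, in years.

568

With flow normal to the layers, continuity requires the same specific discharge q through every layer.
Σ(b_i/K_i) = 7.13/1130 + 12.3/5.91 + 4.52/1.19e-05 = 3.798e+05 d.
q = Δh / Σ(b_i/K_i) = 9.93 / 3.798e+05 = 2.614e-05 m/day.
In each layer the seepage velocity is v_i = q/n_i, so the layer transit time is t_i = b_i·n_i / q:
  layer 1 (clean gravel): t_1 = 7.13 × 0.20 / 2.614e-05 = 54546 d
  layer 2 (medium sand): t_2 = 12.3 × 0.31 / 2.614e-05 = 1.459e+05 d
  layer 3 (clay): t_3 = 4.52 × 0.04 / 2.614e-05 = 6916 d
Total t = Σ t_i = 2.073e+05 days = 567.6 years.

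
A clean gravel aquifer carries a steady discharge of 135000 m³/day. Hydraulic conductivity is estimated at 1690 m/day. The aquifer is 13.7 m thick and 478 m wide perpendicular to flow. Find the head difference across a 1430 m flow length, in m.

17.4

Cross-sectional area A = 478 × 13.7 = 6549 m².
From Q = K·A·i, i = Q / (K·A) = 135000 / (1690 × 6549) = 0.01220.
Head loss Δh = i · L = 0.01220 × 1430 = 17.44 m.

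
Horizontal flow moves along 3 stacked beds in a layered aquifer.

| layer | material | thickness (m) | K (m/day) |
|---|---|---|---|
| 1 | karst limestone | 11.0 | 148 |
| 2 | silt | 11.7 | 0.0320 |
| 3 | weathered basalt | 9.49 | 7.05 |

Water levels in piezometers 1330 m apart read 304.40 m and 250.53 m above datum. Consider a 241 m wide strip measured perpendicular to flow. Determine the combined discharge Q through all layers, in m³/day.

Flow is parallel to layering, so each bed carries its own Darcy discharge and the transmissivities add.
Σ(K_i·b_i) = 148×11.0 + 0.0320×11.7 + 7.05×9.49 = 1695 m²/day.
Hydraulic gradient i = (304.40 − 250.53) / 1330 = 53.87 / 1330 = 0.04050.
Q = Σ(K_i·b_i) · W · i = 1695 × 241 × 0.04050 = 16548 m³/day.

16500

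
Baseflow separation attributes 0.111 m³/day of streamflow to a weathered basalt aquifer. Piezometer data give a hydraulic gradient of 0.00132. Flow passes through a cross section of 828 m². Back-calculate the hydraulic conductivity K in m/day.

0.102

Hydraulic gradient i = 0.00132.
From Q = K·A·i, K = Q / (A·i) = 0.111 / (828.0 × 0.001320) = 0.1016 m/day.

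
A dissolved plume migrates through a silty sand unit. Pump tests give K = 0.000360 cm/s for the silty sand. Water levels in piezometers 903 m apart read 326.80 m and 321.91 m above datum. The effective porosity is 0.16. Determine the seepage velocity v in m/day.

Convert K: 0.000360 cm/s × 864 = 0.3110 m/day.
Hydraulic gradient i = (326.80 − 321.91) / 903 = 4.89 / 903 = 0.005415.
Darcy flux q = K · i = 0.3110 × 0.005415 = 0.001684 m/day.
Seepage velocity v = q / n_e = 0.001684 / 0.16 = 0.01053 m/day.

0.0105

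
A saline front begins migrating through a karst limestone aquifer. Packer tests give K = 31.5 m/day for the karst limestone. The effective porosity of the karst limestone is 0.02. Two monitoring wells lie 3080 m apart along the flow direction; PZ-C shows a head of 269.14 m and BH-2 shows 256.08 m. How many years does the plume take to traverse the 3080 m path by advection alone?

Hydraulic gradient i = (269.14 − 256.08) / 3080 = 13.06 / 3080 = 0.004240.
Darcy flux q = K · i = 31.50 × 0.004240 = 0.1336 m/day.
Seepage velocity v = q / n_e = 0.1336 / 0.02 = 6.678 m/day.
Travel time t = L / v = 3080 / 6.678 = 461.2 days = 1.263 years.

1.26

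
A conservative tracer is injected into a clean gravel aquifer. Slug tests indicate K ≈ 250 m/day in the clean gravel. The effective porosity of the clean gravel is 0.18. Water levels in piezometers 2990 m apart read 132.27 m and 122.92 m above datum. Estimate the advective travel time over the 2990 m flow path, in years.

1.88

Hydraulic gradient i = (132.27 − 122.92) / 2990 = 9.35 / 2990 = 0.003127.
Darcy flux q = K · i = 250.0 × 0.003127 = 0.7818 m/day.
Seepage velocity v = q / n_e = 0.7818 / 0.18 = 4.343 m/day.
Travel time t = L / v = 2990 / 4.343 = 688.4 days = 1.885 years.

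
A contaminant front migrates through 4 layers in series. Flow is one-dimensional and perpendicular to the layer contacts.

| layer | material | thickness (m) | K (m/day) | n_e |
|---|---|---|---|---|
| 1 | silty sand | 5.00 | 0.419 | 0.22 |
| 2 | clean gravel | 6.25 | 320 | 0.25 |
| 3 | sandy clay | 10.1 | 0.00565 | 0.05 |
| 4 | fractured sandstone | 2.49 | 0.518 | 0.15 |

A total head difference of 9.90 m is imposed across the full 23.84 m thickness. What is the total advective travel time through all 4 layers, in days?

645

With flow normal to the layers, continuity requires the same specific discharge q through every layer.
Σ(b_i/K_i) = 5.00/0.419 + 6.25/320 + 10.1/0.00565 + 2.49/0.518 = 1804 d.
q = Δh / Σ(b_i/K_i) = 9.90 / 1804 = 0.005487 m/day.
In each layer the seepage velocity is v_i = q/n_i, so the layer transit time is t_i = b_i·n_i / q:
  layer 1 (silty sand): t_1 = 5.00 × 0.22 / 0.005487 = 200.5 d
  layer 2 (clean gravel): t_2 = 6.25 × 0.25 / 0.005487 = 284.8 d
  layer 3 (sandy clay): t_3 = 10.1 × 0.05 / 0.005487 = 92.04 d
  layer 4 (fractured sandstone): t_4 = 2.49 × 0.15 / 0.005487 = 68.07 d
Total t = Σ t_i = 645.4 days.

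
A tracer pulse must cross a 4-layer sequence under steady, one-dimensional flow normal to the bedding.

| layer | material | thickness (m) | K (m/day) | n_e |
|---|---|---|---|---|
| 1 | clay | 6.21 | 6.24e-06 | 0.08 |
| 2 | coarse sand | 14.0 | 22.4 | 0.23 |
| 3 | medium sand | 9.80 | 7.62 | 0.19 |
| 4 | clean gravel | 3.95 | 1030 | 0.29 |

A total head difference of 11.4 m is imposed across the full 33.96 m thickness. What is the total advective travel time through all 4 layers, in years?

1610

With flow normal to the layers, continuity requires the same specific discharge q through every layer.
Σ(b_i/K_i) = 6.21/6.24e-06 + 14.0/22.4 + 9.80/7.62 + 3.95/1030 = 9.952e+05 d.
q = Δh / Σ(b_i/K_i) = 11.4 / 9.952e+05 = 1.146e-05 m/day.
In each layer the seepage velocity is v_i = q/n_i, so the layer transit time is t_i = b_i·n_i / q:
  layer 1 (clay): t_1 = 6.21 × 0.08 / 1.146e-05 = 43370 d
  layer 2 (coarse sand): t_2 = 14.0 × 0.23 / 1.146e-05 = 2.811e+05 d
  layer 3 (medium sand): t_3 = 9.80 × 0.19 / 1.146e-05 = 1.625e+05 d
  layer 4 (clean gravel): t_4 = 3.95 × 0.29 / 1.146e-05 = 100000 d
Total t = Σ t_i = 5.870e+05 days = 1607 years.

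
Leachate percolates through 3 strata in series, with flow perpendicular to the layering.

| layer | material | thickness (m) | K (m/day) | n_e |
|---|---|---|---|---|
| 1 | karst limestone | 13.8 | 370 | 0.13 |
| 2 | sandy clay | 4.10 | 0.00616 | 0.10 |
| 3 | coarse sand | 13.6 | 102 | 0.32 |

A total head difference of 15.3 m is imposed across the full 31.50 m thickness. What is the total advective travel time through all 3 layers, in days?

285

With flow normal to the layers, continuity requires the same specific discharge q through every layer.
Σ(b_i/K_i) = 13.8/370 + 4.10/0.00616 + 13.6/102 = 665.8 d.
q = Δh / Σ(b_i/K_i) = 15.3 / 665.8 = 0.02298 m/day.
In each layer the seepage velocity is v_i = q/n_i, so the layer transit time is t_i = b_i·n_i / q:
  layer 1 (karst limestone): t_1 = 13.8 × 0.13 / 0.02298 = 78.06 d
  layer 2 (sandy clay): t_2 = 4.10 × 0.10 / 0.02298 = 17.84 d
  layer 3 (coarse sand): t_3 = 13.6 × 0.32 / 0.02298 = 189.4 d
Total t = Σ t_i = 285.3 days.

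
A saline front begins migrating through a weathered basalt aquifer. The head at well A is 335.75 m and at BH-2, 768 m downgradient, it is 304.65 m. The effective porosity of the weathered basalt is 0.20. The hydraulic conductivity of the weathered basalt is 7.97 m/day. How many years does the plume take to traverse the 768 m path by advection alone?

Hydraulic gradient i = (335.75 − 304.65) / 768 = 31.1 / 768 = 0.04049.
Darcy flux q = K · i = 7.970 × 0.04049 = 0.3227 m/day.
Seepage velocity v = q / n_e = 0.3227 / 0.20 = 1.614 m/day.
Travel time t = L / v = 768 / 1.614 = 475.9 days = 1.303 years.

1.30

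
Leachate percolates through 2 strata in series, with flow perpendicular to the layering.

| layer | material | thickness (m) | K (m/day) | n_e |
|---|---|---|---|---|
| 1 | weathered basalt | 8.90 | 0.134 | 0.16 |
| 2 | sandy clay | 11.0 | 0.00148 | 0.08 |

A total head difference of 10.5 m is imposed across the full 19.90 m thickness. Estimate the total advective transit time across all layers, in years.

With flow normal to the layers, continuity requires the same specific discharge q through every layer.
Σ(b_i/K_i) = 8.90/0.134 + 11.0/0.00148 = 7499 d.
q = Δh / Σ(b_i/K_i) = 10.5 / 7499 = 0.001400 m/day.
In each layer the seepage velocity is v_i = q/n_i, so the layer transit time is t_i = b_i·n_i / q:
  layer 1 (weathered basalt): t_1 = 8.90 × 0.16 / 0.001400 = 1017 d
  layer 2 (sandy clay): t_2 = 11.0 × 0.08 / 0.001400 = 628.5 d
Total t = Σ t_i = 1645 days = 4.505 years.

4.51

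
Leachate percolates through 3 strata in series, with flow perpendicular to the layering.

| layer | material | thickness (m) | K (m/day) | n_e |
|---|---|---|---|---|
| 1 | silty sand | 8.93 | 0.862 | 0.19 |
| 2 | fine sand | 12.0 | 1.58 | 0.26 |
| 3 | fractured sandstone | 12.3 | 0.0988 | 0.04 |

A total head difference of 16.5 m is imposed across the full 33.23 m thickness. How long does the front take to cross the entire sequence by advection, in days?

With flow normal to the layers, continuity requires the same specific discharge q through every layer.
Σ(b_i/K_i) = 8.93/0.862 + 12.0/1.58 + 12.3/0.0988 = 142.4 d.
q = Δh / Σ(b_i/K_i) = 16.5 / 142.4 = 0.1158 m/day.
In each layer the seepage velocity is v_i = q/n_i, so the layer transit time is t_i = b_i·n_i / q:
  layer 1 (silty sand): t_1 = 8.93 × 0.19 / 0.1158 = 14.65 d
  layer 2 (fine sand): t_2 = 12.0 × 0.26 / 0.1158 = 26.94 d
  layer 3 (fractured sandstone): t_3 = 12.3 × 0.04 / 0.1158 = 4.248 d
Total t = Σ t_i = 45.83 days.

45.8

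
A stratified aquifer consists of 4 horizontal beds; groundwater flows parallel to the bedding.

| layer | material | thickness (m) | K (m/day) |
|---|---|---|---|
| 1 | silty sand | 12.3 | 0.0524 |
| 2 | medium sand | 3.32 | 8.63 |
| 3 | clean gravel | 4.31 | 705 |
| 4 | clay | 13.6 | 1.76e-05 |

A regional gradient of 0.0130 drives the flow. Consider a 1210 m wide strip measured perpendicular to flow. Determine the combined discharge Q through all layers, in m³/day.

48300

Flow is parallel to layering, so each bed carries its own Darcy discharge and the transmissivities add.
Σ(K_i·b_i) = 0.0524×12.3 + 8.63×3.32 + 705×4.31 + 1.76e-05×13.6 = 3068 m²/day.
Hydraulic gradient i = 0.0130.
Q = Σ(K_i·b_i) · W · i = 3068 × 1210 × 0.01300 = 48257 m³/day.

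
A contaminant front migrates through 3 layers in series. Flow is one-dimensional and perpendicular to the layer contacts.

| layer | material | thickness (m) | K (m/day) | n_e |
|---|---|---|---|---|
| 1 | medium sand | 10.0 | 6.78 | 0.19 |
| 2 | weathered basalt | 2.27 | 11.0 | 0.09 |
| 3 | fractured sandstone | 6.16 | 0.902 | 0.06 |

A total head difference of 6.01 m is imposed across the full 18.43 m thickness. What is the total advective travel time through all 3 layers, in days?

3.50

With flow normal to the layers, continuity requires the same specific discharge q through every layer.
Σ(b_i/K_i) = 10.0/6.78 + 2.27/11.0 + 6.16/0.902 = 8.511 d.
q = Δh / Σ(b_i/K_i) = 6.01 / 8.511 = 0.7062 m/day.
In each layer the seepage velocity is v_i = q/n_i, so the layer transit time is t_i = b_i·n_i / q:
  layer 1 (medium sand): t_1 = 10.0 × 0.19 / 0.7062 = 2.691 d
  layer 2 (weathered basalt): t_2 = 2.27 × 0.09 / 0.7062 = 0.2893 d
  layer 3 (fractured sandstone): t_3 = 6.16 × 0.06 / 0.7062 = 0.5234 d
Total t = Σ t_i = 3.503 days.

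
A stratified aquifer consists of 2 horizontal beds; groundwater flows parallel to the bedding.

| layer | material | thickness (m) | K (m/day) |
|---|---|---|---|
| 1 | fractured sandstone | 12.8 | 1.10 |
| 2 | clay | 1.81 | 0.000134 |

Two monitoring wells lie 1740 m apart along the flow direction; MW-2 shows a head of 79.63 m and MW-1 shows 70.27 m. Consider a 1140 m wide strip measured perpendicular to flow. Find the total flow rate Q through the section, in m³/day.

86.3

Flow is parallel to layering, so each bed carries its own Darcy discharge and the transmissivities add.
Σ(K_i·b_i) = 1.10×12.8 + 0.000134×1.81 = 14.08 m²/day.
Hydraulic gradient i = (79.63 − 70.27) / 1740 = 9.36 / 1740 = 0.005379.
Q = Σ(K_i·b_i) · W · i = 14.08 × 1140 × 0.005379 = 86.35 m³/day.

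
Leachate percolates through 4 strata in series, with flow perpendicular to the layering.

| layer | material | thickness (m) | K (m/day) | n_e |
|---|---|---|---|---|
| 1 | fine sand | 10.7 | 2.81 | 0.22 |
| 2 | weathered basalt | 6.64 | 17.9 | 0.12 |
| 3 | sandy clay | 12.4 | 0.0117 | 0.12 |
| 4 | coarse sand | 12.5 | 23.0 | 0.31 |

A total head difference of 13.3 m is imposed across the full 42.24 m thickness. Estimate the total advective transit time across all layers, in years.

1.87

With flow normal to the layers, continuity requires the same specific discharge q through every layer.
Σ(b_i/K_i) = 10.7/2.81 + 6.64/17.9 + 12.4/0.0117 + 12.5/23.0 = 1065 d.
q = Δh / Σ(b_i/K_i) = 13.3 / 1065 = 0.01249 m/day.
In each layer the seepage velocity is v_i = q/n_i, so the layer transit time is t_i = b_i·n_i / q:
  layer 1 (fine sand): t_1 = 10.7 × 0.22 / 0.01249 = 188.4 d
  layer 2 (weathered basalt): t_2 = 6.64 × 0.12 / 0.01249 = 63.78 d
  layer 3 (sandy clay): t_3 = 12.4 × 0.12 / 0.01249 = 119.1 d
  layer 4 (coarse sand): t_4 = 12.5 × 0.31 / 0.01249 = 310.2 d
Total t = Σ t_i = 681.5 days = 1.866 years.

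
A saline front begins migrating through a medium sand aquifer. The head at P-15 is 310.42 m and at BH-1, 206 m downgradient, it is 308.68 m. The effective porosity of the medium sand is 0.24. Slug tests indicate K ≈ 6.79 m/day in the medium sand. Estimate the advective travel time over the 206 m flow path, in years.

2.36

Hydraulic gradient i = (310.42 − 308.68) / 206 = 1.74 / 206 = 0.008447.
Darcy flux q = K · i = 6.790 × 0.008447 = 0.05735 m/day.
Seepage velocity v = q / n_e = 0.05735 / 0.24 = 0.2390 m/day.
Travel time t = L / v = 206 / 0.2390 = 862.0 days = 2.360 years.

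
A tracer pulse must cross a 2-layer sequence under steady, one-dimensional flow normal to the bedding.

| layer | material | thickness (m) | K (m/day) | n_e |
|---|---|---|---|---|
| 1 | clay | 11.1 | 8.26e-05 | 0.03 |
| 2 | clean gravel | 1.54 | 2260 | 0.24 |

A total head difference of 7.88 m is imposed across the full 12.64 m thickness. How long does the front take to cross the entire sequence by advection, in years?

32.8

With flow normal to the layers, continuity requires the same specific discharge q through every layer.
Σ(b_i/K_i) = 11.1/8.26e-05 + 1.54/2260 = 1.344e+05 d.
q = Δh / Σ(b_i/K_i) = 7.88 / 1.344e+05 = 5.864e-05 m/day.
In each layer the seepage velocity is v_i = q/n_i, so the layer transit time is t_i = b_i·n_i / q:
  layer 1 (clay): t_1 = 11.1 × 0.03 / 5.864e-05 = 5679 d
  layer 2 (clean gravel): t_2 = 1.54 × 0.24 / 5.864e-05 = 6303 d
Total t = Σ t_i = 11982 days = 32.80 years.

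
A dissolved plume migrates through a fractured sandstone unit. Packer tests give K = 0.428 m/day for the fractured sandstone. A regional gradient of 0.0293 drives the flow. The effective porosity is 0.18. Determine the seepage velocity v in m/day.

0.0697

Hydraulic gradient i = 0.0293.
Darcy flux q = K · i = 0.4280 × 0.02930 = 0.01254 m/day.
Seepage velocity v = q / n_e = 0.01254 / 0.18 = 0.06967 m/day.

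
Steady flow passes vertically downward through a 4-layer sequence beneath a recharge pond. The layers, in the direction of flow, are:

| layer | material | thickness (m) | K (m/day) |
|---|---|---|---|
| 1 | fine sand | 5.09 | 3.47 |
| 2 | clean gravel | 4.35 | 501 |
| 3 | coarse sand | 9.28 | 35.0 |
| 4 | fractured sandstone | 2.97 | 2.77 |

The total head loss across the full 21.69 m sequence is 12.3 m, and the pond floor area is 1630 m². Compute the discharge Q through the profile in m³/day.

7130

Flow is perpendicular to layering, so the layers act in series and the equivalent K is the thickness-weighted harmonic mean.
Total thickness L = 5.09 + 4.35 + 9.28 + 2.97 = 21.69 m.
Σ(b_i/K_i) = 5.09/3.47 + 4.35/501 + 9.28/35.0 + 2.97/2.77 = 2.813 d.
K_eq = L / Σ(b_i/K_i) = 21.69 / 2.813 = 7.711 m/day.
Q = K_eq · A · (Δh/L) = 7.711 × 1630 × (12.3/21.69) = 7128 m³/day.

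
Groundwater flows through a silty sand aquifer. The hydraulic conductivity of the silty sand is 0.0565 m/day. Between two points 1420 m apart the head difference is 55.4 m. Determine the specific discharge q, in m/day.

Hydraulic gradient i = Δh / L = 55.4 / 1420 = 0.03901.
Specific discharge q = K · i = 0.05650 × 0.03901 = 0.002204 m/day.

0.00220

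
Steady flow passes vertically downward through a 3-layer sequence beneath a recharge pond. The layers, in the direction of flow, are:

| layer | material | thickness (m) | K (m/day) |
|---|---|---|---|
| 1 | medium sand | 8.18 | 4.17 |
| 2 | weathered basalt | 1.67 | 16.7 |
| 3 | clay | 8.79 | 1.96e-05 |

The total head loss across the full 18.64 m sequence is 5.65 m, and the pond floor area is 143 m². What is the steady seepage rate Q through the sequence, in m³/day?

Flow is perpendicular to layering, so the layers act in series and the equivalent K is the thickness-weighted harmonic mean.
Total thickness L = 8.18 + 1.67 + 8.79 = 18.64 m.
Σ(b_i/K_i) = 8.18/4.17 + 1.67/16.7 + 8.79/1.96e-05 = 4.485e+05 d.
K_eq = L / Σ(b_i/K_i) = 18.64 / 4.485e+05 = 4.156e-05 m/day.
Q = K_eq · A · (Δh/L) = 4.156e-05 × 143 × (5.65/18.64) = 0.001802 m³/day.

0.00180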